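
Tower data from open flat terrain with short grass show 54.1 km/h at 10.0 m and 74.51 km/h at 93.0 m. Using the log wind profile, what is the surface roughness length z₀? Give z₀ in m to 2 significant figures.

Log law: V(z) ∝ ln(z/z₀). With r = V₁/V₂ = 54.1/74.51 = 0.72608,
r · ln(z₂/z₀) = ln(z₁/z₀) ⇒ ln z₀ = (ln z₁ − r·ln z₂)/(1 − r)
ln z₀ = (2.30259 − 0.72608×4.53260) / 0.27392 = -3.6084
z₀ = exp(-3.6084) = 0.02709 m

z₀ ≈ 0.027 m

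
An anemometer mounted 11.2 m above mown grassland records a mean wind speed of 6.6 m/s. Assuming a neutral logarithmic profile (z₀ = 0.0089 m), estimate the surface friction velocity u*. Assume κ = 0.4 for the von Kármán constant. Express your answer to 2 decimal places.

Log law: V(z) = (u*/κ) · ln(z/z₀) ⇒ u* = κ · V / ln(z/z₀)
u* = 0.4 × 6.6 / ln(11.2/0.0089) = 0.4 × 6.6 / 7.1376
   = 2.6400 / 7.1376 = 0.3699 m/s

u* ≈ 0.37 m/s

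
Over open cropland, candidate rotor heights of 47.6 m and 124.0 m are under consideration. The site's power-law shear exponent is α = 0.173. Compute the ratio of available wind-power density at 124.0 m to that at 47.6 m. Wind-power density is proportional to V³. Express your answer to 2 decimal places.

1.64

Speed ratio: V_B/V_A = (z_B/z_A)^α = (124.0/47.6)^0.173 = (2.6050)^0.173 = 1.18015
Power-density ratio: P_B/P_A = (V_B/V_A)³ = (1.18015)³ = 1.64364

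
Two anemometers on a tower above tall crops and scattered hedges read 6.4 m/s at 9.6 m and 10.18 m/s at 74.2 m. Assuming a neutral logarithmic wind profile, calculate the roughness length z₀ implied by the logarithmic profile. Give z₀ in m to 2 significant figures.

z₀ ≈ 0.30 m

Log law: V(z) ∝ ln(z/z₀). With r = V₁/V₂ = 6.4/10.18 = 0.62868,
r · ln(z₂/z₀) = ln(z₁/z₀) ⇒ ln z₀ = (ln z₁ − r·ln z₂)/(1 − r)
ln z₀ = (2.26176 − 0.62868×4.30676) / 0.37132 = -1.2007
z₀ = exp(-1.2007) = 0.3010 m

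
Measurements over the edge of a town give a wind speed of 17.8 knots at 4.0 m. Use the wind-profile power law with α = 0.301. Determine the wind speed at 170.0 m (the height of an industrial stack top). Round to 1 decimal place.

55.0 knots

Power-law profile: V₂ = V₁ · (z₂/z₁)^α
V₂ = 17.8 × (170.0/4.0)^0.301 = 17.8 × (42.5000)^0.301
    = 17.8 × 3.0913 = 55.0256 knots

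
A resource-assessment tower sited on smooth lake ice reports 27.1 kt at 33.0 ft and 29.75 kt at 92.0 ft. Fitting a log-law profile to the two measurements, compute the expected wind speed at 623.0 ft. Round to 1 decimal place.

34.7 kt

Log law: V ∝ ln(z/z₀). From the pair, with r = V₁/V₂ = 0.91092,
ln z₀ = (ln z₁ − r·ln z₂)/(1 − r) = (3.4965 − 0.91092×4.5218)/0.08908 = -6.9884 → z₀ = 0.0009225 ft
V₃ = V₁ · ln(z₃/z₀)/ln(z₁/z₀) = 27.1 × 13.4230/10.4849 = 34.6938 kt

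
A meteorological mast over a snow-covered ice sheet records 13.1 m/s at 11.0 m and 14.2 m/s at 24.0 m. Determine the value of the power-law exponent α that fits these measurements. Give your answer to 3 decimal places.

α ≈ 0.103

Power law: V₂/V₁ = (z₂/z₁)^α ⇒ α = ln(V₂/V₁) / ln(z₂/z₁)
α = ln(14.2/13.1) / ln(24.0/11.0) = ln(1.0840) / ln(2.1818)
  = 0.08063 / 0.78016 = 0.10335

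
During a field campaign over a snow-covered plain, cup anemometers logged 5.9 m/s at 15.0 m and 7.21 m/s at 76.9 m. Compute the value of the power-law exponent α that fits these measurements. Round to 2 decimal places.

Power law: V₂/V₁ = (z₂/z₁)^α ⇒ α = ln(V₂/V₁) / ln(z₂/z₁)
α = ln(7.21/5.9) / ln(76.9/15.0) = ln(1.2220) / ln(5.1267)
  = 0.20052 / 1.63446 = 0.12268

α ≈ 0.12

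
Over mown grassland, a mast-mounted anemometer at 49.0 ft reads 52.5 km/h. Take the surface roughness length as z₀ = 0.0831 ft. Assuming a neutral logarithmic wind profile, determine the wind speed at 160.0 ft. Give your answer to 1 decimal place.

62.2 km/h

Log law: V(z) ∝ ln(z/z₀), so V₂/V₁ = ln(z₂/z₀) / ln(z₁/z₀).
ln(160.0/0.0831) = 7.5629, ln(49.0/0.0831) = 6.3795
V₂ = 52.5 × 7.5629/6.3795 = 52.5 × 1.1855 = 62.2383 km/h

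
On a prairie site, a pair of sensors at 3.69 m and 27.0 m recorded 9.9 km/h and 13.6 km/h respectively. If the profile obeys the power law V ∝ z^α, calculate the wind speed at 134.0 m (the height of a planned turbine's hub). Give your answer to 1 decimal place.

First find α: α = ln(V₂/V₁)/ln(z₂/z₁) = ln(13.6/9.9)/ln(27.0/3.69) = 0.31754/1.99021 = 0.1595
Extrapolate from 27.0 m to 134.0 m: V₃ = 13.6 × (134.0/27.0)^0.1595 = 13.6 × 1.2912 = 17.5608 km/h

17.6 km/h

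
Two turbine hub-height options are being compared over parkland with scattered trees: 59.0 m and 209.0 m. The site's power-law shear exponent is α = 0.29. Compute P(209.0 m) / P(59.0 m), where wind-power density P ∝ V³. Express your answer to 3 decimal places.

3.005

Speed ratio: V_B/V_A = (z_B/z_A)^α = (209.0/59.0)^0.29 = (3.5424)^0.29 = 1.44310
Power-density ratio: P_B/P_A = (V_B/V_A)³ = (1.44310)³ = 3.00529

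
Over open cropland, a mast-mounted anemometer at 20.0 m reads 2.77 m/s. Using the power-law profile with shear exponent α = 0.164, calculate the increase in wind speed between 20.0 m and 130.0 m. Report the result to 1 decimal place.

1.0 m/s

Power law: V₂ = V₁ · (z₂/z₁)^α = 2.77 × (6.5000)^0.164 = 3.7653 m/s
ΔV = 3.7653 − 2.77 = 0.9953 m/s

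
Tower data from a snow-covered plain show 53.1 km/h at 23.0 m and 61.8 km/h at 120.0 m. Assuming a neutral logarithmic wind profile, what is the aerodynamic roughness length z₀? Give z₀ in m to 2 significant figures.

z₀ ≈ 0.00096 m

Log law: V(z) ∝ ln(z/z₀). With r = V₁/V₂ = 53.1/61.8 = 0.85922,
r · ln(z₂/z₀) = ln(z₁/z₀) ⇒ ln z₀ = (ln z₁ − r·ln z₂)/(1 − r)
ln z₀ = (3.13549 − 0.85922×4.78749) / 0.14078 = -6.9474
z₀ = exp(-6.9474) = 0.0009611 m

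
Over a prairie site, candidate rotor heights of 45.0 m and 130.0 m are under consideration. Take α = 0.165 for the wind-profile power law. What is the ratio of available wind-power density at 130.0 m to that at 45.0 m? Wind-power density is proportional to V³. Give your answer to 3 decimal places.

Speed ratio: V_B/V_A = (z_B/z_A)^α = (130.0/45.0)^0.165 = (2.8889)^0.165 = 1.19130
Power-density ratio: P_B/P_A = (V_B/V_A)³ = (1.19130)³ = 1.69068

1.691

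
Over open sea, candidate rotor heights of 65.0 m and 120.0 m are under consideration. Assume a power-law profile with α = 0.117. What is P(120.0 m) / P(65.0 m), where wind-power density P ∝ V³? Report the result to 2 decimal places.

1.24

Speed ratio: V_B/V_A = (z_B/z_A)^α = (120.0/65.0)^0.117 = (1.8462)^0.117 = 1.07437
Power-density ratio: P_B/P_A = (V_B/V_A)³ = (1.07437)³ = 1.24011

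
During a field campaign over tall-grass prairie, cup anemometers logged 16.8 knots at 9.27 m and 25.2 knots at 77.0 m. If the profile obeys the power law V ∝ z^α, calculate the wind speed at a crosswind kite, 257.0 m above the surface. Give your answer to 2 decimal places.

31.74 knots

First find α: α = ln(V₂/V₁)/ln(z₂/z₁) = ln(25.2/16.8)/ln(77.0/9.27) = 0.40547/2.11702 = 0.1915
Extrapolate from 77.0 m to 257.0 m: V₃ = 25.2 × (257.0/77.0)^0.1915 = 25.2 × 1.2597 = 31.7434 knots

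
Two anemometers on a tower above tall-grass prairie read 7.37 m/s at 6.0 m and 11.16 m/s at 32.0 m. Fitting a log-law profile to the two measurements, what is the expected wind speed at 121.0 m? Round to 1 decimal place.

Log law: V ∝ ln(z/z₀). From the pair, with r = V₁/V₂ = 0.66039,
ln z₀ = (ln z₁ − r·ln z₂)/(1 − r) = (1.7918 − 0.66039×3.4657)/0.33961 = -1.4634 → z₀ = 0.2314 m
V₃ = V₁ · ln(z₃/z₀)/ln(z₁/z₀) = 7.37 × 6.2592/3.2552 = 14.1713 m/s

14.2 m/s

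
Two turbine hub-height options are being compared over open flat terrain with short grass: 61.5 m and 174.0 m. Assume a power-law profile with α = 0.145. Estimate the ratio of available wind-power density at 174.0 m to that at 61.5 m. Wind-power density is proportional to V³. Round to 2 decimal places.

1.57

Speed ratio: V_B/V_A = (z_B/z_A)^α = (174.0/61.5)^0.145 = (2.8293)^0.145 = 1.16277
Power-density ratio: P_B/P_A = (V_B/V_A)³ = (1.16277)³ = 1.57209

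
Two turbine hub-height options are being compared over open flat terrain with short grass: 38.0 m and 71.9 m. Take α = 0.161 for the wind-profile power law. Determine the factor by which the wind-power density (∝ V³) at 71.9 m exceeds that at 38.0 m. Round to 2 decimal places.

Speed ratio: V_B/V_A = (z_B/z_A)^α = (71.9/38.0)^0.161 = (1.8921)^0.161 = 1.10812
Power-density ratio: P_B/P_A = (V_B/V_A)³ = (1.10812)³ = 1.36071

1.36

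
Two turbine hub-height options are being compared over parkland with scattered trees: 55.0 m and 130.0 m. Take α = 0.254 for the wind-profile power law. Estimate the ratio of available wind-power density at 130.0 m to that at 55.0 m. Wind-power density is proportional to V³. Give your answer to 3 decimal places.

Speed ratio: V_B/V_A = (z_B/z_A)^α = (130.0/55.0)^0.254 = (2.3636)^0.254 = 1.24420
Power-density ratio: P_B/P_A = (V_B/V_A)³ = (1.24420)³ = 1.92605

1.926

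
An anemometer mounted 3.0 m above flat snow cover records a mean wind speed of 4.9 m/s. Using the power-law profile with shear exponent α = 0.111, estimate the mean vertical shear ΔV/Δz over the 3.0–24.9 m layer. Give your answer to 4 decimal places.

Power law: V₂ = V₁ · (z₂/z₁)^α = 4.9 × (8.3000)^0.111 = 6.1975 m/s
ΔV/Δz = (6.1975 − 4.9)/(24.9 − 3.0) = 1.2975/21.9000 = 0.05924 m/s/m

0.0592 m/s/m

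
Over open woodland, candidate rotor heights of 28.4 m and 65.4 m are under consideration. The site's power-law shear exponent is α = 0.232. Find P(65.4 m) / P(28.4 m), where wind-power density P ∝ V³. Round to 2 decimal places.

1.79

Speed ratio: V_B/V_A = (z_B/z_A)^α = (65.4/28.4)^0.232 = (2.3028)^0.232 = 1.21351
Power-density ratio: P_B/P_A = (V_B/V_A)³ = (1.21351)³ = 1.78703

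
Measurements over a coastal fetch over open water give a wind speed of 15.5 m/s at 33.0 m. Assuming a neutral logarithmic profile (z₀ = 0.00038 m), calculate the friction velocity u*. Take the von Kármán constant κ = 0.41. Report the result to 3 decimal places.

u* ≈ 0.559 m/s

Log law: V(z) = (u*/κ) · ln(z/z₀) ⇒ u* = κ · V / ln(z/z₀)
u* = 0.41 × 15.5 / ln(33.0/0.00038) = 0.41 × 15.5 / 11.3718
   = 6.3550 / 11.3718 = 0.5588 m/s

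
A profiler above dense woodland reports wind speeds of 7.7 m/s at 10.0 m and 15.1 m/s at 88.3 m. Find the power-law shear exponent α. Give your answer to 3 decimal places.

α ≈ 0.309

Power law: V₂/V₁ = (z₂/z₁)^α ⇒ α = ln(V₂/V₁) / ln(z₂/z₁)
α = ln(15.1/7.7) / ln(88.3/10.0) = ln(1.9610) / ln(8.8300)
  = 0.67347 / 2.17816 = 0.30919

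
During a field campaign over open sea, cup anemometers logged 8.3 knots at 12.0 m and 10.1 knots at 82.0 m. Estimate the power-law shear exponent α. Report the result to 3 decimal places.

α ≈ 0.102

Power law: V₂/V₁ = (z₂/z₁)^α ⇒ α = ln(V₂/V₁) / ln(z₂/z₁)
α = ln(10.1/8.3) / ln(82.0/12.0) = ln(1.2169) / ln(6.8333)
  = 0.19628 / 1.92181 = 0.10213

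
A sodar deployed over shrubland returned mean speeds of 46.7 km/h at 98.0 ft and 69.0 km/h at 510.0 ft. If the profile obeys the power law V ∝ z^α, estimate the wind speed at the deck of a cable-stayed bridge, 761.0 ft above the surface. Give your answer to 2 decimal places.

First find α: α = ln(V₂/V₁)/ln(z₂/z₁) = ln(69.0/46.7)/ln(510.0/98.0) = 0.39036/1.64944 = 0.2367
Extrapolate from 510.0 ft to 761.0 ft: V₃ = 69.0 × (761.0/510.0)^0.2367 = 69.0 × 1.0993 = 75.8551 km/h

75.86 km/h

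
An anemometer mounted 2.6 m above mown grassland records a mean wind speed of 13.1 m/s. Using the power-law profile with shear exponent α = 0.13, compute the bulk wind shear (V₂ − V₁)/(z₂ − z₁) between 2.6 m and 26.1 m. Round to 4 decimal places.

0.1949 m/s/m

Power law: V₂ = V₁ · (z₂/z₁)^α = 13.1 × (10.0385)^0.13 = 17.6802 m/s
ΔV/Δz = (17.6802 − 13.1)/(26.1 − 2.6) = 4.5802/23.5000 = 0.19490 m/s/m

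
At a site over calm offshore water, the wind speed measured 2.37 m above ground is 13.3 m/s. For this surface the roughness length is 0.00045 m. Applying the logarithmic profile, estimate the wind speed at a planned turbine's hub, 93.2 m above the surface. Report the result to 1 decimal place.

Log law: V(z) ∝ ln(z/z₀), so V₂/V₁ = ln(z₂/z₀) / ln(z₁/z₀).
ln(93.2/0.00045) = 12.2410, ln(2.37/0.00045) = 8.5692
V₂ = 13.3 × 12.2410/8.5692 = 13.3 × 1.4285 = 18.9990 m/s

19.0 m/s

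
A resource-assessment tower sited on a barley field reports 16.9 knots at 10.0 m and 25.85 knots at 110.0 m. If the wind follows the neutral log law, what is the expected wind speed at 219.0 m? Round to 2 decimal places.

Log law: V ∝ ln(z/z₀). From the pair, with r = V₁/V₂ = 0.65377,
ln z₀ = (ln z₁ − r·ln z₂)/(1 − r) = (2.3026 − 0.65377×4.7005)/0.34623 = -2.2253 → z₀ = 0.1080 m
V₃ = V₁ · ln(z₃/z₀)/ln(z₁/z₀) = 16.9 × 7.6144/4.5279 = 28.4201 knots

28.42 knots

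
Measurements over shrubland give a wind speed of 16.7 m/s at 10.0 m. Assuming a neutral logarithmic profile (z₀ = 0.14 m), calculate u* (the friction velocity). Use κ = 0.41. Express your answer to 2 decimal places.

u* ≈ 1.60 m/s

Log law: V(z) = (u*/κ) · ln(z/z₀) ⇒ u* = κ · V / ln(z/z₀)
u* = 0.41 × 16.7 / ln(10.0/0.14) = 0.41 × 16.7 / 4.2687
   = 6.8470 / 4.2687 = 1.6040 m/s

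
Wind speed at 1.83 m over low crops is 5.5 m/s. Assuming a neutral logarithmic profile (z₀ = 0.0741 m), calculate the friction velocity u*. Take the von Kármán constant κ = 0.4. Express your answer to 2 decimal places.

Log law: V(z) = (u*/κ) · ln(z/z₀) ⇒ u* = κ · V / ln(z/z₀)
u* = 0.4 × 5.5 / ln(1.83/0.0741) = 0.4 × 5.5 / 3.2067
   = 2.2000 / 3.2067 = 0.6861 m/s

u* ≈ 0.69 m/s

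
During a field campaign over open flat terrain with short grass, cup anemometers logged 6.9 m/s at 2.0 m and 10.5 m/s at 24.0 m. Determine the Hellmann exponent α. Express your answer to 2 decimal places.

α ≈ 0.17

Power law: V₂/V₁ = (z₂/z₁)^α ⇒ α = ln(V₂/V₁) / ln(z₂/z₁)
α = ln(10.5/6.9) / ln(24.0/2.0) = ln(1.5217) / ln(12.0000)
  = 0.41985 / 2.48491 = 0.16896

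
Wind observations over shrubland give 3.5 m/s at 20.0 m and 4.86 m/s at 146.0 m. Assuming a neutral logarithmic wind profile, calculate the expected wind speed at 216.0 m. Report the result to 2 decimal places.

5.13 m/s

Log law: V ∝ ln(z/z₀). From the pair, with r = V₁/V₂ = 0.72016,
ln z₀ = (ln z₁ − r·ln z₂)/(1 − r) = (2.9957 − 0.72016×4.9836)/0.27984 = -2.1201 → z₀ = 0.1200 m
V₃ = V₁ · ln(z₃/z₀)/ln(z₁/z₀) = 3.5 × 7.4954/5.1159 = 5.1280 m/s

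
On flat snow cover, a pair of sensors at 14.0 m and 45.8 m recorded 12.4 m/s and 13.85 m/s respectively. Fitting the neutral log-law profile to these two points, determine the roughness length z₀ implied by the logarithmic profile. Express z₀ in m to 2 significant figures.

Log law: V(z) ∝ ln(z/z₀). With r = V₁/V₂ = 12.4/13.85 = 0.89531,
r · ln(z₂/z₀) = ln(z₁/z₀) ⇒ ln z₀ = (ln z₁ − r·ln z₂)/(1 − r)
ln z₀ = (2.63906 − 0.89531×3.82428) / 0.10469 = -7.4967
z₀ = exp(-7.4967) = 0.0005549 m

z₀ ≈ 0.00055 m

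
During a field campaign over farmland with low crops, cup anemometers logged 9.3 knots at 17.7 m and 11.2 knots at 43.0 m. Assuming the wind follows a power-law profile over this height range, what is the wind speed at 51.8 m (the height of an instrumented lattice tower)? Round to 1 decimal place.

First find α: α = ln(V₂/V₁)/ln(z₂/z₁) = ln(11.2/9.3)/ln(43.0/17.7) = 0.18590/0.88764 = 0.2094
Extrapolate from 43.0 m to 51.8 m: V₃ = 11.2 × (51.8/43.0)^0.2094 = 11.2 × 1.0398 = 11.6454 knots

11.6 knots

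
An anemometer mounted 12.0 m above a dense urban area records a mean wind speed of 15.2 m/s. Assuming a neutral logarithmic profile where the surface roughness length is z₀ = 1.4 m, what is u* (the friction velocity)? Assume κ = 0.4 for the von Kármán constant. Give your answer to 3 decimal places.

Log law: V(z) = (u*/κ) · ln(z/z₀) ⇒ u* = κ · V / ln(z/z₀)
u* = 0.4 × 15.2 / ln(12.0/1.4) = 0.4 × 15.2 / 2.1484
   = 6.0800 / 2.1484 = 2.8300 m/s

u* ≈ 2.830 m/s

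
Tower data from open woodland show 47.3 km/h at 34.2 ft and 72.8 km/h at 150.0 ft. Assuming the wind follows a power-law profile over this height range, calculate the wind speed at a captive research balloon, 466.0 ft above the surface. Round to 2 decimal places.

First find α: α = ln(V₂/V₁)/ln(z₂/z₁) = ln(72.8/47.3)/ln(150.0/34.2) = 0.43121/1.47841 = 0.2917
Extrapolate from 150.0 ft to 466.0 ft: V₃ = 72.8 × (466.0/150.0)^0.2917 = 72.8 × 1.3918 = 101.3254 km/h

101.33 km/h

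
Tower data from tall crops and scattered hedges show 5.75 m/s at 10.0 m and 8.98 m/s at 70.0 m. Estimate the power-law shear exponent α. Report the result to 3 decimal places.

Power law: V₂/V₁ = (z₂/z₁)^α ⇒ α = ln(V₂/V₁) / ln(z₂/z₁)
α = ln(8.98/5.75) / ln(70.0/10.0) = ln(1.5617) / ln(7.0000)
  = 0.44580 / 1.94591 = 0.22910

α ≈ 0.229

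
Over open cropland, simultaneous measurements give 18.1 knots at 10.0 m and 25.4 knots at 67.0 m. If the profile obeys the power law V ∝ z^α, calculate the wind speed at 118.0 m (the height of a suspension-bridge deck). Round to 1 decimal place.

28.1 knots

First find α: α = ln(V₂/V₁)/ln(z₂/z₁) = ln(25.4/18.1)/ln(67.0/10.0) = 0.33884/1.90211 = 0.1781
Extrapolate from 67.0 m to 118.0 m: V₃ = 25.4 × (118.0/67.0)^0.1781 = 25.4 × 1.1061 = 28.0945 knots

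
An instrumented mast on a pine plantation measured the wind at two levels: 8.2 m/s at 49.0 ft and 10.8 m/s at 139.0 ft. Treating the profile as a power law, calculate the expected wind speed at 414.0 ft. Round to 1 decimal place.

First find α: α = ln(V₂/V₁)/ln(z₂/z₁) = ln(10.8/8.2)/ln(139.0/49.0) = 0.27541/1.04265 = 0.2641
Extrapolate from 139.0 ft to 414.0 ft: V₃ = 10.8 × (414.0/139.0)^0.2641 = 10.8 × 1.3341 = 14.4087 m/s

14.4 m/s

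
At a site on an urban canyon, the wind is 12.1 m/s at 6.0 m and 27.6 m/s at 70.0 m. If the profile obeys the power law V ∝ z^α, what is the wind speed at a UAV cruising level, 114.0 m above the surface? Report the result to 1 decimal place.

First find α: α = ln(V₂/V₁)/ln(z₂/z₁) = ln(27.6/12.1)/ln(70.0/6.0) = 0.82461/2.45674 = 0.3357
Extrapolate from 70.0 m to 114.0 m: V₃ = 27.6 × (114.0/70.0)^0.3357 = 27.6 × 1.1779 = 32.5089 m/s

32.5 m/s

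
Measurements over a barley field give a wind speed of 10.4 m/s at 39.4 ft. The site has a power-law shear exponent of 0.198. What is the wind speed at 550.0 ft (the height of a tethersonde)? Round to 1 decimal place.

17.5 m/s

Power-law profile: V₂ = V₁ · (z₂/z₁)^α
V₂ = 10.4 × (550.0/39.4)^0.198 = 10.4 × (13.9594)^0.198
    = 10.4 × 1.6853 = 17.5274 m/s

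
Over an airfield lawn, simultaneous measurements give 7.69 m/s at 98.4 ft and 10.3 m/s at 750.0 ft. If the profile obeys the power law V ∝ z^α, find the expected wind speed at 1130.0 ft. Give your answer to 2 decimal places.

10.93 m/s

First find α: α = ln(V₂/V₁)/ln(z₂/z₁) = ln(10.3/7.69)/ln(750.0/98.4) = 0.29222/2.03103 = 0.1439
Extrapolate from 750.0 ft to 1130.0 ft: V₃ = 10.3 × (1130.0/750.0)^0.1439 = 10.3 × 1.0607 = 10.9257 m/s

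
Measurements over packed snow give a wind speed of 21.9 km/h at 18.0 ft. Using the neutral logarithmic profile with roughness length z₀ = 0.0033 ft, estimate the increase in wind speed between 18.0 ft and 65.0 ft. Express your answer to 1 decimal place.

Log law: V₂ = V₁ · ln(z₂/z₀)/ln(z₁/z₀) = 21.9 × 9.8882/8.6042 = 25.1682 km/h
ΔV = 25.1682 − 21.9 = 3.2682 km/h

3.3 km/h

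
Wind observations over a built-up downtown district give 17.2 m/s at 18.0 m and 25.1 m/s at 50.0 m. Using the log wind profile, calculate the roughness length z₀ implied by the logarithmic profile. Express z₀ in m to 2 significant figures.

z₀ ≈ 1.9 m

Log law: V(z) ∝ ln(z/z₀). With r = V₁/V₂ = 17.2/25.1 = 0.68526,
r · ln(z₂/z₀) = ln(z₁/z₀) ⇒ ln z₀ = (ln z₁ − r·ln z₂)/(1 − r)
ln z₀ = (2.89037 − 0.68526×3.91202) / 0.31474 = 0.6660
z₀ = exp(0.6660) = 1.946 m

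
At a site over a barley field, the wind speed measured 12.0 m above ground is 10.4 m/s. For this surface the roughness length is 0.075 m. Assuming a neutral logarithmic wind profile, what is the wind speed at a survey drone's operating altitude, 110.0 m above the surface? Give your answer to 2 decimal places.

14.94 m/s

Log law: V(z) ∝ ln(z/z₀), so V₂/V₁ = ln(z₂/z₀) / ln(z₁/z₀).
ln(110.0/0.075) = 7.2907, ln(12.0/0.075) = 5.0752
V₂ = 10.4 × 7.2907/5.0752 = 10.4 × 1.4366 = 14.9401 m/s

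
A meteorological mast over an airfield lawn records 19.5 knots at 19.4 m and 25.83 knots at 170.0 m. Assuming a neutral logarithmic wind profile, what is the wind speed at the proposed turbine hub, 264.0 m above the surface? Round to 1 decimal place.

Log law: V ∝ ln(z/z₀). From the pair, with r = V₁/V₂ = 0.75494,
ln z₀ = (ln z₁ − r·ln z₂)/(1 − r) = (2.9653 − 0.75494×5.1358)/0.24506 = -3.7212 → z₀ = 0.02421 m
V₃ = V₁ · ln(z₃/z₀)/ln(z₁/z₀) = 19.5 × 9.2971/6.6865 = 27.1136 knots

27.1 knots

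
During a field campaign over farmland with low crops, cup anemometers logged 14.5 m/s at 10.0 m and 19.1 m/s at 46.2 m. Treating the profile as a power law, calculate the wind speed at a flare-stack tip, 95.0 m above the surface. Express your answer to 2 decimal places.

21.75 m/s

First find α: α = ln(V₂/V₁)/ln(z₂/z₁) = ln(19.1/14.5)/ln(46.2/10.0) = 0.27554/1.53039 = 0.1800
Extrapolate from 46.2 m to 95.0 m: V₃ = 19.1 × (95.0/46.2)^0.1800 = 19.1 × 1.1386 = 21.7471 m/s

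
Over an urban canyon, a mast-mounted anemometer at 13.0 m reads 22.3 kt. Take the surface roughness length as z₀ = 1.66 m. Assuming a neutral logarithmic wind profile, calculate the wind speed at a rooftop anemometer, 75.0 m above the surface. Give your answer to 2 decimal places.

Log law: V(z) ∝ ln(z/z₀), so V₂/V₁ = ln(z₂/z₀) / ln(z₁/z₀).
ln(75.0/1.66) = 3.8107, ln(13.0/1.66) = 2.0581
V₂ = 22.3 × 3.8107/2.0581 = 22.3 × 1.8515 = 41.2889 kt

41.29 kt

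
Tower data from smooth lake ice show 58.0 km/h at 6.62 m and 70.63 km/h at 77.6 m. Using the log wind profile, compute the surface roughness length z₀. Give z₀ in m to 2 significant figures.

Log law: V(z) ∝ ln(z/z₀). With r = V₁/V₂ = 58.0/70.63 = 0.82118,
r · ln(z₂/z₀) = ln(z₁/z₀) ⇒ ln z₀ = (ln z₁ − r·ln z₂)/(1 − r)
ln z₀ = (1.89010 − 0.82118×4.35157) / 0.17882 = -9.4136
z₀ = exp(-9.4136) = 0.00008161 m

z₀ ≈ 0.000082 m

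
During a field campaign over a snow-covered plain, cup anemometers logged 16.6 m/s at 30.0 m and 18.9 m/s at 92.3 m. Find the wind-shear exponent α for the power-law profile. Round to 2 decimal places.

Power law: V₂/V₁ = (z₂/z₁)^α ⇒ α = ln(V₂/V₁) / ln(z₂/z₁)
α = ln(18.9/16.6) / ln(92.3/30.0) = ln(1.1386) / ln(3.0767)
  = 0.12976 / 1.12385 = 0.11546

α ≈ 0.12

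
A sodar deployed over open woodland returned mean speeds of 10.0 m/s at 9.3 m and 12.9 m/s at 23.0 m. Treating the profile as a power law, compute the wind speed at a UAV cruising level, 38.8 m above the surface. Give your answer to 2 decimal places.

14.94 m/s

First find α: α = ln(V₂/V₁)/ln(z₂/z₁) = ln(12.9/10.0)/ln(23.0/9.3) = 0.25464/0.90548 = 0.2812
Extrapolate from 23.0 m to 38.8 m: V₃ = 12.9 × (38.8/23.0)^0.2812 = 12.9 × 1.1584 = 14.9436 m/s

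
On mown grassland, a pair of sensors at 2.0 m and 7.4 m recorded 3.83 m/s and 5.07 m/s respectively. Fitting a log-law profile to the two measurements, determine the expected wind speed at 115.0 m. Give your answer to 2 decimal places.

Log law: V ∝ ln(z/z₀). From the pair, with r = V₁/V₂ = 0.75542,
ln z₀ = (ln z₁ − r·ln z₂)/(1 − r) = (0.6931 − 0.75542×2.0015)/0.24458 = -3.3479 → z₀ = 0.03516 m
V₃ = V₁ · ln(z₃/z₀)/ln(z₁/z₀) = 3.83 × 8.0928/4.0411 = 7.6702 m/s

7.67 m/s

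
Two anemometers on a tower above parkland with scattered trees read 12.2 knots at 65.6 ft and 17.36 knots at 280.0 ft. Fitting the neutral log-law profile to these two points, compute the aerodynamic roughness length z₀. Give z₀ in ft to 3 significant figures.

Log law: V(z) ∝ ln(z/z₀). With r = V₁/V₂ = 12.2/17.36 = 0.70276,
r · ln(z₂/z₀) = ln(z₁/z₀) ⇒ ln z₀ = (ln z₁ − r·ln z₂)/(1 − r)
ln z₀ = (4.18358 − 0.70276×5.63479) / 0.29724 = 0.7524
z₀ = exp(0.7524) = 2.122 ft

z₀ ≈ 2.12 ft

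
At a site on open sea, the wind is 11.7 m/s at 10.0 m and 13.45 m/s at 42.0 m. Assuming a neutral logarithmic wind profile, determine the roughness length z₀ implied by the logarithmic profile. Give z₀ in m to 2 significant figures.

z₀ ≈ 0.00068 m

Log law: V(z) ∝ ln(z/z₀). With r = V₁/V₂ = 11.7/13.45 = 0.86989,
r · ln(z₂/z₀) = ln(z₁/z₀) ⇒ ln z₀ = (ln z₁ − r·ln z₂)/(1 − r)
ln z₀ = (2.30259 − 0.86989×3.73767) / 0.13011 = -7.2920
z₀ = exp(-7.2920) = 0.0006810 m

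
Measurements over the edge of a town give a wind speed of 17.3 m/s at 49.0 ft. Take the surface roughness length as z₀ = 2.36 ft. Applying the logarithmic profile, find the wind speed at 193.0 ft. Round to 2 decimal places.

Log law: V(z) ∝ ln(z/z₀), so V₂/V₁ = ln(z₂/z₀) / ln(z₁/z₀).
ln(193.0/2.36) = 4.4040, ln(49.0/2.36) = 3.0332
V₂ = 17.3 × 4.4040/3.0332 = 17.3 × 1.4520 = 25.1189 m/s

25.12 m/s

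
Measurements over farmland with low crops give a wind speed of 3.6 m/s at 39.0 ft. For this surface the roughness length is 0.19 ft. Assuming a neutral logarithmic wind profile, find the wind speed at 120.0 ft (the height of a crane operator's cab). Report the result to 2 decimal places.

Log law: V(z) ∝ ln(z/z₀), so V₂/V₁ = ln(z₂/z₀) / ln(z₁/z₀).
ln(120.0/0.19) = 6.4482, ln(39.0/0.19) = 5.3243
V₂ = 3.6 × 6.4482/5.3243 = 3.6 × 1.2111 = 4.3599 m/s

4.36 m/s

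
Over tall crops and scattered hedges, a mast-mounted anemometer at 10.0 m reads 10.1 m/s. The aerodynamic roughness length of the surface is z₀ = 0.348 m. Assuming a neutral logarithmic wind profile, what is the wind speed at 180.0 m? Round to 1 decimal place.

18.8 m/s

Log law: V(z) ∝ ln(z/z₀), so V₂/V₁ = ln(z₂/z₀) / ln(z₁/z₀).
ln(180.0/0.348) = 6.2485, ln(10.0/0.348) = 3.3581
V₂ = 10.1 × 6.2485/3.3581 = 10.1 × 1.8607 = 18.7931 m/s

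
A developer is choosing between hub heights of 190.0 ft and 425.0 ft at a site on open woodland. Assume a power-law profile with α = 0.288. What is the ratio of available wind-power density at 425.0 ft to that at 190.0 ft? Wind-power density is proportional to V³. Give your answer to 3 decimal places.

Speed ratio: V_B/V_A = (z_B/z_A)^α = (425.0/190.0)^0.288 = (2.2368)^0.288 = 1.26094
Power-density ratio: P_B/P_A = (V_B/V_A)³ = (1.26094)³ = 2.00486

2.005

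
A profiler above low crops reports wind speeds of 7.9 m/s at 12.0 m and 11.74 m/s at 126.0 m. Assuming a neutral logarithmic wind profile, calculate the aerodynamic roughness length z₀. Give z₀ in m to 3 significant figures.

z₀ ≈ 0.0951 m

Log law: V(z) ∝ ln(z/z₀). With r = V₁/V₂ = 7.9/11.74 = 0.67291,
r · ln(z₂/z₀) = ln(z₁/z₀) ⇒ ln z₀ = (ln z₁ − r·ln z₂)/(1 − r)
ln z₀ = (2.48491 − 0.67291×4.83628) / 0.32709 = -2.3526
z₀ = exp(-2.3526) = 0.09513 m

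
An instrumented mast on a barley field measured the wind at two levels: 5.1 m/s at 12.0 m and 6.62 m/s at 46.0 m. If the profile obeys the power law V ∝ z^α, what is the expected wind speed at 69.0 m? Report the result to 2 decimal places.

7.16 m/s

First find α: α = ln(V₂/V₁)/ln(z₂/z₁) = ln(6.62/5.1)/ln(46.0/12.0) = 0.26085/1.34373 = 0.1941
Extrapolate from 46.0 m to 69.0 m: V₃ = 6.62 × (69.0/46.0)^0.1941 = 6.62 × 1.0819 = 7.1621 m/s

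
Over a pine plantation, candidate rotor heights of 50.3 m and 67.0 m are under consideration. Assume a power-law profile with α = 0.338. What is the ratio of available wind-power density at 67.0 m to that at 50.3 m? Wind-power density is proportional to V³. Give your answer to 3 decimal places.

Speed ratio: V_B/V_A = (z_B/z_A)^α = (67.0/50.3)^0.338 = (1.3320)^0.338 = 1.10175
Power-density ratio: P_B/P_A = (V_B/V_A)³ = (1.10175)³ = 1.33736

1.337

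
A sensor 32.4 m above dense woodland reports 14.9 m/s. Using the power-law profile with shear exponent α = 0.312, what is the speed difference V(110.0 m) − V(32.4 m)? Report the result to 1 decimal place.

Power law: V₂ = V₁ · (z₂/z₁)^α = 14.9 × (3.3951)^0.312 = 21.8178 m/s
ΔV = 21.8178 − 14.9 = 6.9178 m/s

6.9 m/s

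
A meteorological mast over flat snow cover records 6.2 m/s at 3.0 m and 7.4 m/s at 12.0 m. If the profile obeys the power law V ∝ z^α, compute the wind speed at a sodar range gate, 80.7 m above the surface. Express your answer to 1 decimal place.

9.4 m/s

First find α: α = ln(V₂/V₁)/ln(z₂/z₁) = ln(7.4/6.2)/ln(12.0/3.0) = 0.17693/1.38629 = 0.1276
Extrapolate from 12.0 m to 80.7 m: V₃ = 7.4 × (80.7/12.0)^0.1276 = 7.4 × 1.2754 = 9.4378 m/s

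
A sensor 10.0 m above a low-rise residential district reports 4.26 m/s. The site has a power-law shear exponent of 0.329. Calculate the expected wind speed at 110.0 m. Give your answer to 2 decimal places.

Power-law profile: V₂ = V₁ · (z₂/z₁)^α
V₂ = 4.26 × (110.0/10.0)^0.329 = 4.26 × (11.0000)^0.329
    = 4.26 × 2.2010 = 9.3762 m/s

9.38 m/s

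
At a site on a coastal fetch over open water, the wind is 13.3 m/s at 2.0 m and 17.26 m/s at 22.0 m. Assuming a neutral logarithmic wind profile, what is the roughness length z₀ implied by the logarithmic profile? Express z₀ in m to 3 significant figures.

Log law: V(z) ∝ ln(z/z₀). With r = V₁/V₂ = 13.3/17.26 = 0.77057,
r · ln(z₂/z₀) = ln(z₁/z₀) ⇒ ln z₀ = (ln z₁ − r·ln z₂)/(1 − r)
ln z₀ = (0.69315 − 0.77057×3.09104) / 0.22943 = -7.3604
z₀ = exp(-7.3604) = 0.0006360 m

z₀ ≈ 0.000636 m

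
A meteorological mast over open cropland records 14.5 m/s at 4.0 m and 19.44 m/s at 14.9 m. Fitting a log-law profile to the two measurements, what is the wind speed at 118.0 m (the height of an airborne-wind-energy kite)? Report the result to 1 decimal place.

27.2 m/s

Log law: V ∝ ln(z/z₀). From the pair, with r = V₁/V₂ = 0.74588,
ln z₀ = (ln z₁ − r·ln z₂)/(1 − r) = (1.3863 − 0.74588×2.7014)/0.25412 = -2.4737 → z₀ = 0.08427 m
V₃ = V₁ · ln(z₃/z₀)/ln(z₁/z₀) = 14.5 × 7.2444/3.8600 = 27.2133 m/s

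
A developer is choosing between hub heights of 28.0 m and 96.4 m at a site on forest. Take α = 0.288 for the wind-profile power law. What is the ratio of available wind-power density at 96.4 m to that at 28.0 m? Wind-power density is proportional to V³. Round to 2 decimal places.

Speed ratio: V_B/V_A = (z_B/z_A)^α = (96.4/28.0)^0.288 = (3.4429)^0.288 = 1.42769
Power-density ratio: P_B/P_A = (V_B/V_A)³ = (1.42769)³ = 2.91003

2.91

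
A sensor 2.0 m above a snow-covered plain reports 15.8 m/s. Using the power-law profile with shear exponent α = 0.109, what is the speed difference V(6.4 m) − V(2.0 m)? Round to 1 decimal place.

Power law: V₂ = V₁ · (z₂/z₁)^α = 15.8 × (3.2000)^0.109 = 17.9357 m/s
ΔV = 17.9357 − 15.8 = 2.1357 m/s

2.1 m/s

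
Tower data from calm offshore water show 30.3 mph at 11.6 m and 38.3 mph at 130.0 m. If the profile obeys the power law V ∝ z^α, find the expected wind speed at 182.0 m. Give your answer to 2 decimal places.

First find α: α = ln(V₂/V₁)/ln(z₂/z₁) = ln(38.3/30.3)/ln(130.0/11.6) = 0.23430/2.41653 = 0.0970
Extrapolate from 130.0 m to 182.0 m: V₃ = 38.3 × (182.0/130.0)^0.0970 = 38.3 × 1.0332 = 39.5701 mph

39.57 mph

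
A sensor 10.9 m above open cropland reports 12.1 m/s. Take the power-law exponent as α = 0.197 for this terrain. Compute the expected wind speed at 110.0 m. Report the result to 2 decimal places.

Power-law profile: V₂ = V₁ · (z₂/z₁)^α
V₂ = 12.1 × (110.0/10.9)^0.197 = 12.1 × (10.0917)^0.197
    = 12.1 × 1.5768 = 19.0795 m/s

19.08 m/s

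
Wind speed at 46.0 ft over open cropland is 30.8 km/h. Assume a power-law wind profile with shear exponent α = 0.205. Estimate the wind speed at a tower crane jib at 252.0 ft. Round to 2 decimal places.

43.65 km/h

Power-law profile: V₂ = V₁ · (z₂/z₁)^α
V₂ = 30.8 × (252.0/46.0)^0.205 = 30.8 × (5.4783)^0.205
    = 30.8 × 1.4172 = 43.6488 km/h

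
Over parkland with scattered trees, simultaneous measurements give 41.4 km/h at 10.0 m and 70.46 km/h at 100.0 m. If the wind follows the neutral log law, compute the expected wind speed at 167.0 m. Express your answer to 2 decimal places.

Log law: V ∝ ln(z/z₀). From the pair, with r = V₁/V₂ = 0.58757,
ln z₀ = (ln z₁ − r·ln z₂)/(1 − r) = (2.3026 − 0.58757×4.6052)/0.41243 = -0.9778 → z₀ = 0.3762 m
V₃ = V₁ · ln(z₃/z₀)/ln(z₁/z₀) = 41.4 × 6.0958/3.2804 = 76.9321 km/h

76.93 km/h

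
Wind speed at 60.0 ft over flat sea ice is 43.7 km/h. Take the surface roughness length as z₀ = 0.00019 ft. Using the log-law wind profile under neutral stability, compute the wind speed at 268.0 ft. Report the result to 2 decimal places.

48.86 km/h

Log law: V(z) ∝ ln(z/z₀), so V₂/V₁ = ln(z₂/z₀) / ln(z₁/z₀).
ln(268.0/0.00019) = 14.1595, ln(60.0/0.00019) = 12.6628
V₂ = 43.7 × 14.1595/12.6628 = 43.7 × 1.1182 = 48.8650 km/h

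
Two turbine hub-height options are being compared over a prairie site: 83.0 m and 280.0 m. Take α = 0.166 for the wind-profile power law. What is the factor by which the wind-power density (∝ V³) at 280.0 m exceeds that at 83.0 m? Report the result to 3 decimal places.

1.832

Speed ratio: V_B/V_A = (z_B/z_A)^α = (280.0/83.0)^0.166 = (3.3735)^0.166 = 1.22366
Power-density ratio: P_B/P_A = (V_B/V_A)³ = (1.22366)³ = 1.83225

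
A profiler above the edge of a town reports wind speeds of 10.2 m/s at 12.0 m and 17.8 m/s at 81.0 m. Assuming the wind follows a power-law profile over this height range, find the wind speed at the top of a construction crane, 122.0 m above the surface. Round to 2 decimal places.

First find α: α = ln(V₂/V₁)/ln(z₂/z₁) = ln(17.8/10.2)/ln(81.0/12.0) = 0.55681/1.90954 = 0.2916
Extrapolate from 81.0 m to 122.0 m: V₃ = 17.8 × (122.0/81.0)^0.2916 = 17.8 × 1.1269 = 20.0580 m/s

20.06 m/s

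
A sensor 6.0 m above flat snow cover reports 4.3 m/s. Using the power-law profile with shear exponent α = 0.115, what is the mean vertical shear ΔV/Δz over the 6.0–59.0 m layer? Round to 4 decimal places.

0.0244 m/s/m

Power law: V₂ = V₁ · (z₂/z₁)^α = 4.3 × (9.8333)^0.115 = 5.5928 m/s
ΔV/Δz = (5.5928 − 4.3)/(59.0 − 6.0) = 1.2928/53.0000 = 0.02439 m/s/m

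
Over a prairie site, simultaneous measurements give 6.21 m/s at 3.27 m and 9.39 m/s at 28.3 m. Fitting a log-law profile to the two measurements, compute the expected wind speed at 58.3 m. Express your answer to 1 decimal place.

10.5 m/s

Log law: V ∝ ln(z/z₀). From the pair, with r = V₁/V₂ = 0.66134,
ln z₀ = (ln z₁ − r·ln z₂)/(1 − r) = (1.1848 − 0.66134×3.3429)/0.33866 = -3.0296 → z₀ = 0.04834 m
V₃ = V₁ · ln(z₃/z₀)/ln(z₁/z₀) = 6.21 × 7.0952/4.2143 = 10.4550 m/s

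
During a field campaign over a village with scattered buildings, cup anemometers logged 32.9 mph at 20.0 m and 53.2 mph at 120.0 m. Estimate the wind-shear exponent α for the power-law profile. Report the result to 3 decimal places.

Power law: V₂/V₁ = (z₂/z₁)^α ⇒ α = ln(V₂/V₁) / ln(z₂/z₁)
α = ln(53.2/32.9) / ln(120.0/20.0) = ln(1.6170) / ln(6.0000)
  = 0.48059 / 1.79176 = 0.26822

α ≈ 0.268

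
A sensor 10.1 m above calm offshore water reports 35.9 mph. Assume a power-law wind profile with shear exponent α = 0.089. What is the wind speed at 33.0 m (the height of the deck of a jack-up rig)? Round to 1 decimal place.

Power-law profile: V₂ = V₁ · (z₂/z₁)^α
V₂ = 35.9 × (33.0/10.1)^0.089 = 35.9 × (3.2673)^0.089
    = 35.9 × 1.1111 = 39.8894 mph

39.9 mph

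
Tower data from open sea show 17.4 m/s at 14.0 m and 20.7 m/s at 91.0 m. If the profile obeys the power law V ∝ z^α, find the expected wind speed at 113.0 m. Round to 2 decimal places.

First find α: α = ln(V₂/V₁)/ln(z₂/z₁) = ln(20.7/17.4)/ln(91.0/14.0) = 0.17366/1.87180 = 0.0928
Extrapolate from 91.0 m to 113.0 m: V₃ = 20.7 × (113.0/91.0)^0.0928 = 20.7 × 1.0203 = 21.1201 m/s

21.12 m/s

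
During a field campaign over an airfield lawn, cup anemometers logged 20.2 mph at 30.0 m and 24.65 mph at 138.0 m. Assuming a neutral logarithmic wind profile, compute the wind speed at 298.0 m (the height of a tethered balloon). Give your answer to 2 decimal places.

Log law: V ∝ ln(z/z₀). From the pair, with r = V₁/V₂ = 0.81947,
ln z₀ = (ln z₁ − r·ln z₂)/(1 − r) = (3.4012 − 0.81947×4.9273)/0.18053 = -3.5261 → z₀ = 0.02942 m
V₃ = V₁ · ln(z₃/z₀)/ln(z₁/z₀) = 20.2 × 9.2232/6.9273 = 26.8949 mph

26.89 mph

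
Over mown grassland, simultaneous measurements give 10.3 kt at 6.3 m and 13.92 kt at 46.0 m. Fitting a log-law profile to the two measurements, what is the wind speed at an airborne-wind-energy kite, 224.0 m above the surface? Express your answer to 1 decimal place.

Log law: V ∝ ln(z/z₀). From the pair, with r = V₁/V₂ = 0.73994,
ln z₀ = (ln z₁ − r·ln z₂)/(1 − r) = (1.8405 − 0.73994×3.8286)/0.26006 = -3.8162 → z₀ = 0.02201 m
V₃ = V₁ · ln(z₃/z₀)/ln(z₁/z₀) = 10.3 × 9.2278/5.6567 = 16.8024 kt

16.8 kt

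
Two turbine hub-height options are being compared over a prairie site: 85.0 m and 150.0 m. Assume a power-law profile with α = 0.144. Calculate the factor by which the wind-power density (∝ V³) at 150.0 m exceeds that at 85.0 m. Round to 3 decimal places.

1.278

Speed ratio: V_B/V_A = (z_B/z_A)^α = (150.0/85.0)^0.144 = (1.7647)^0.144 = 1.08523
Power-density ratio: P_B/P_A = (V_B/V_A)³ = (1.08523)³ = 1.27809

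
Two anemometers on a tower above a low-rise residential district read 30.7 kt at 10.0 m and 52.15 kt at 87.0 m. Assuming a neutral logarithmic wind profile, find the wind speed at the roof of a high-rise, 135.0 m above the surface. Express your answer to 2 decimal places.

Log law: V ∝ ln(z/z₀). From the pair, with r = V₁/V₂ = 0.58869,
ln z₀ = (ln z₁ − r·ln z₂)/(1 − r) = (2.3026 − 0.58869×4.4659)/0.41131 = -0.7936 → z₀ = 0.4522 m
V₃ = V₁ · ln(z₃/z₀)/ln(z₁/z₀) = 30.7 × 5.6989/3.0962 = 56.5065 kt

56.51 kt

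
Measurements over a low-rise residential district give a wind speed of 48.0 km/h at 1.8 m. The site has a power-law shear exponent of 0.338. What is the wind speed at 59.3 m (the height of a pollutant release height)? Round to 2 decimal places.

Power-law profile: V₂ = V₁ · (z₂/z₁)^α
V₂ = 48.0 × (59.3/1.8)^0.338 = 48.0 × (32.9444)^0.338
    = 48.0 × 3.2584 = 156.4054 km/h

156.41 km/h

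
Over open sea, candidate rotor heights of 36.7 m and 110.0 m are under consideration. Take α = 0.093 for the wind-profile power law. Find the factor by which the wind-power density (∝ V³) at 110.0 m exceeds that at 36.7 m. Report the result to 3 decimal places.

Speed ratio: V_B/V_A = (z_B/z_A)^α = (110.0/36.7)^0.093 = (2.9973)^0.093 = 1.10748
Power-density ratio: P_B/P_A = (V_B/V_A)³ = (1.10748)³ = 1.35833

1.358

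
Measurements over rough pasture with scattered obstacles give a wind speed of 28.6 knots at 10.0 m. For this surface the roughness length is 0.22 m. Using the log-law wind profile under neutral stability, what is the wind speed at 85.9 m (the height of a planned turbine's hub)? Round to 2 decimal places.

Log law: V(z) ∝ ln(z/z₀), so V₂/V₁ = ln(z₂/z₀) / ln(z₁/z₀).
ln(85.9/0.22) = 5.9673, ln(10.0/0.22) = 3.8167
V₂ = 28.6 × 5.9673/3.8167 = 28.6 × 1.5635 = 44.7152 knots

44.72 knots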